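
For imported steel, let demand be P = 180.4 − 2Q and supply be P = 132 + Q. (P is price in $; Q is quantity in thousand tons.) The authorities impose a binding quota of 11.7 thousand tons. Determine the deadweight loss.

Competitive equilibrium: 180.4 − 2Q = 132 + Q → Q* = 16.1333, P* = 148.1333.
At Q = 11.7: demand price = 180.4 − 2·11.7 = 157; supply price = 132 + 1·11.7 = 143.7.
ΔQ = 16.1333 − 11.7 = 4.4333; wedge = 157 − 143.7 = 13.3.
Welfare loss = ½ × 4.4333 × 13.3 = $29.48 thousand.

$29.48 thousand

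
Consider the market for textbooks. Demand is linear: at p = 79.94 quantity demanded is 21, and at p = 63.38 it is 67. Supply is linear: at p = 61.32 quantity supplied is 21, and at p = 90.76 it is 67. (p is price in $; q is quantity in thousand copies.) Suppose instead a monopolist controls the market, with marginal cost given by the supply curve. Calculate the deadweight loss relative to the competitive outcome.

$55 thousand

Demand slope = (63.38 − 79.94)/(67 − 21) = −0.36, so p = 87.5 − 0.36q.
Supply slope = (90.76 − 61.32)/(67 − 21) = 0.64, so p = 47.88 + 0.64q.
Competitive equilibrium: 87.5 − 0.36q = 47.88 + 0.64q → q* = 39.62, p* = 73.2368.
Marginal revenue: MR = 87.5 − 0.72q. Set MR = MC: 87.5 − 0.72q = 47.88 + 0.64q → q_m = 29.13235.
Price p_m = 87.5 − 0.36·29.13235 = 77.01235; MC(q_m) = 47.88 + 0.64·29.13235 = 66.5247.
Competitive q* = 39.62, so Δq = 10.48765; wedge = 77.01235 − 66.5247 = 10.48765.
Deadweight loss = ½ × 10.48765 × 10.48765 = $55 thousand.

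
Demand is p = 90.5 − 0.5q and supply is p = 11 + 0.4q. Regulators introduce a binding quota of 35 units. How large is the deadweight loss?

1280

Competitive equilibrium: 90.5 − 0.5q = 11 + 0.4q → q* = 88.3333, p* = 46.3333.
At q = 35: demand price = 90.5 − 0.5·35 = 73; supply price = 11 + 0.4·35 = 25.
Δq = 88.3333 − 35 = 53.3333; wedge = 73 − 25 = 48.
Deadweight loss = ½ × 53.3333 × 48 = 1280.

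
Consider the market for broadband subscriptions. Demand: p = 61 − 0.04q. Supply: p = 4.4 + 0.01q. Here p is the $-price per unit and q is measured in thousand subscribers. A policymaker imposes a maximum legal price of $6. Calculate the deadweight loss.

$23619.60 thousand

Competitive equilibrium: 61 − 0.04q = 4.4 + 0.01q → q* = 1132, p* = 15.72.
At the ceiling p = 6, quantity supplied = (6 − 4.4)/0.01 = 160.
Willingness to pay at q' = 160: 61 − 0.04·160 = 54.6.
Δq = 1132 − 160 = 972; wedge = 54.6 − 6 = 48.6.
Deadweight loss = ½ × 972 × 48.6 = $23619.60 thousand.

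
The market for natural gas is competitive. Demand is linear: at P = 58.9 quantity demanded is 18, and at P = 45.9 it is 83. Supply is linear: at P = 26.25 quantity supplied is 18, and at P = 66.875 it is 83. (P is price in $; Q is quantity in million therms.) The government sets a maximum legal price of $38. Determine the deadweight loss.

Demand slope = (45.9 − 58.9)/(83 − 18) = −0.2, so P = 62.5 − 0.2Q.
Supply slope = (66.875 − 26.25)/(83 − 18) = 0.625, so P = 15 + 0.625Q.
Competitive equilibrium: 62.5 − 0.2Q = 15 + 0.625Q → Q* = 57.5758, P* = 50.9848.
At the ceiling P = 38, quantity supplied = (38 − 15)/0.625 = 36.8.
Willingness to pay at Q' = 36.8: 62.5 − 0.2·36.8 = 55.14.
ΔQ = 57.5758 − 36.8 = 20.7758; wedge = 55.14 − 38 = 17.14.
Welfare loss = ½ × 20.7758 × 17.14 = $178.05 million.

$178.05 million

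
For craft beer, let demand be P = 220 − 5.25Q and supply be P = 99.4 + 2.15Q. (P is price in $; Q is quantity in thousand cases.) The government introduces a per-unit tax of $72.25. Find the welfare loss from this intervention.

Competitive equilibrium: 220 − 5.25Q = 99.4 + 2.15Q → Q* = 16.2973, P* = 134.4392.
With the tax, the buyer price exceeds the seller price by 72.25: (220 − 5.25Q) − (99.4 + 2.15Q) = 72.25 → Q' = 6.5338.
ΔQ = 16.2973 − 6.5338 = 9.7635; the wedge equals the tax, 72.25.
Welfare loss = ½ × 9.7635 × 72.25 = $352.71 thousand.

$352.71 thousand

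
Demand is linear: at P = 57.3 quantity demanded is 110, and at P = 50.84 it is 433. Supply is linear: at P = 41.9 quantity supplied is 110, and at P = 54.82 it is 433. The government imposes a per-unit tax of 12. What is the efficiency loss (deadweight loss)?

1200

Demand slope = (50.84 − 57.3)/(433 − 110) = −0.02, so P = 59.5 − 0.02Q.
Supply slope = (54.82 − 41.9)/(433 − 110) = 0.04, so P = 37.5 + 0.04Q.
Competitive equilibrium: 59.5 − 0.02Q = 37.5 + 0.04Q → Q* = 366.6667, P* = 52.1667.
With the tax, the buyer price exceeds the seller price by 12: (59.5 − 0.02Q) − (37.5 + 0.04Q) = 12 → Q' = 166.6667.
ΔQ = 366.6667 − 166.6667 = 200; the wedge equals the tax, 12.
DWL = ½ × 200 × 12 = 1200.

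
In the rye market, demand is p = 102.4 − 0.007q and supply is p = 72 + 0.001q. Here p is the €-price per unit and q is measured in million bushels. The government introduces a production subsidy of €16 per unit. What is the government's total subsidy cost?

Competitive equilibrium: 102.4 − 0.007q = 72 + 0.001q → q* = 3800, p* = 75.8.
The subsidy lowers effective supply by 16: p = 56 + 0.001q.
New quantity: 102.4 − 0.007q = 56 + 0.001q → q' = 5800.
Total subsidy cost = 16 × 5800 = €92800 million.

€92800 million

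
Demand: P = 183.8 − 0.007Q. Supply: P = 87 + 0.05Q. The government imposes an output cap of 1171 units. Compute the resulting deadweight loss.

Competitive equilibrium: 183.8 − 0.007Q = 87 + 0.05Q → Q* = 1698.2456, P* = 171.9123.
At Q = 1171: demand price = 183.8 − 0.007·1171 = 175.603; supply price = 87 + 0.05·1171 = 145.55.
ΔQ = 1698.2456 − 1171 = 527.2456; wedge = 175.603 − 145.55 = 30.053.
DWL = ½ × 527.2456 × 30.053 = 7922.66.

7922.66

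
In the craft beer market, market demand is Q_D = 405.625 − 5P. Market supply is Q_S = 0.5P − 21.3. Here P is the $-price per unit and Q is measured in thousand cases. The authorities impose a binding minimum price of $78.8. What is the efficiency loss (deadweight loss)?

In inverse form: demand P = 81.125 − 0.2Q, supply P = 42.6 + 2Q.
Competitive equilibrium: 81.125 − 0.2Q = 42.6 + 2Q → Q* = 17.5114, P* = 77.6227.
At the floor P = 78.8, quantity demanded = (81.125 − 78.8)/0.2 = 11.625.
Sellers' marginal cost at Q' = 11.625: 42.6 + 2·11.625 = 65.85.
ΔQ = 17.5114 − 11.625 = 5.8864; wedge = 78.8 − 65.85 = 12.95.
The triangle = ½ × 5.8864 × 12.95 = $38.11 thousand.

$38.11 thousand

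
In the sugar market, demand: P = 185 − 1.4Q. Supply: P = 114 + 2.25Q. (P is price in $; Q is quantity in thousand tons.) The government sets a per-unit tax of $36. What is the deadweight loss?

Competitive equilibrium: 185 − 1.4Q = 114 + 2.25Q → Q* = 19.45205, P* = 157.76712.
With the tax, the buyer price exceeds the seller price by 36: (185 − 1.4Q) − (114 + 2.25Q) = 36 → Q' = 9.58904.
ΔQ = 19.45205 − 9.58904 = 9.86301; the wedge equals the tax, 36.
Welfare loss = ½ × 9.86301 × 36 = $177.53 thousand.

$177.53 thousand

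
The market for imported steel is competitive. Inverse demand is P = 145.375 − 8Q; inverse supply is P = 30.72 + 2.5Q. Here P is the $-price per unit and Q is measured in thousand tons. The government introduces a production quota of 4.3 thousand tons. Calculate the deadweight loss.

$230.05 thousand

Competitive equilibrium: 145.375 − 8Q = 30.72 + 2.5Q → Q* = 10.919524, P* = 58.01881.
At Q = 4.3: demand price = 145.375 − 8·4.3 = 110.975; supply price = 30.72 + 2.5·4.3 = 41.47.
ΔQ = 10.919524 − 4.3 = 6.619524; wedge = 110.975 − 41.47 = 69.505.
Welfare loss = ½ × 6.619524 × 69.505 = $230.05 thousand.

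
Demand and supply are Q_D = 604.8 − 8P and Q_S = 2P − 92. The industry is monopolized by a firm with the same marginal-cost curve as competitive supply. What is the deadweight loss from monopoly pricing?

19.47

In inverse form: demand P = 75.6 − 0.125Q, supply P = 46 + 0.5Q.
Competitive equilibrium: 75.6 − 0.125Q = 46 + 0.5Q → Q* = 47.36, P* = 69.68.
Marginal revenue: MR = 75.6 − 0.25Q. Set MR = MC: 75.6 − 0.25Q = 46 + 0.5Q → Q_m = 39.4667.
Price P_m = 75.6 − 0.125·39.4667 = 70.6667; MC(Q_m) = 46 + 0.5·39.4667 = 65.7334.
Competitive Q* = 47.36, so ΔQ = 7.8933; wedge = 70.6667 − 65.7334 = 4.9333.
Deadweight loss = ½ × 7.8933 × 4.9333 = 19.47.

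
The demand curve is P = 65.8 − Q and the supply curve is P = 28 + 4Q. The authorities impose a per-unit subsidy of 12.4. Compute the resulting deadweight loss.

15.376

Competitive equilibrium: 65.8 − Q = 28 + 4Q → Q* = 7.56, P* = 58.24.
The subsidy lowers effective supply by 12.4: P = 15.6 + 4Q.
New quantity: 65.8 − Q = 15.6 + 4Q → Q' = 10.04.
Overproduction ΔQ = 10.04 − 7.56 = 2.48; wedge = subsidy = 12.4.
Deadweight loss = ½ × 2.48 × 12.4 = 15.376.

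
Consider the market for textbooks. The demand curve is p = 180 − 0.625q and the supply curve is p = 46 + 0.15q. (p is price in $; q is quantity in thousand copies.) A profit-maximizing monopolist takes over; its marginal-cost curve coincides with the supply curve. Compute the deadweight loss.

$2308.78 thousand

Competitive equilibrium: 180 − 0.625q = 46 + 0.15q → q* = 172.9032, p* = 71.9355.
Marginal revenue: MR = 180 − 1.25q. Set MR = MC: 180 − 1.25q = 46 + 0.15q → q_m = 95.7143.
Price p_m = 180 − 0.625·95.7143 = 120.1786; MC(q_m) = 46 + 0.15·95.7143 = 60.3571.
Competitive q* = 172.9032, so Δq = 77.1889; wedge = 120.1786 − 60.3571 = 59.8215.
DWL = ½ × 77.1889 × 59.8215 = $2308.78 thousand.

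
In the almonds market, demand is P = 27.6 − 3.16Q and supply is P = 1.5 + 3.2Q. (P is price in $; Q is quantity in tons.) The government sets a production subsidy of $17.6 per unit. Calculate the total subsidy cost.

$120.93

Competitive equilibrium: 27.6 − 3.16Q = 1.5 + 3.2Q → Q* = 4.1038, P* = 14.6321.
The subsidy lowers effective supply by 17.6: P = 3.2Q − 16.1.
New quantity: 27.6 − 3.16Q = 3.2Q − 16.1 → Q' = 6.8711.
Total subsidy cost = 17.6 × 6.8711 = $120.93.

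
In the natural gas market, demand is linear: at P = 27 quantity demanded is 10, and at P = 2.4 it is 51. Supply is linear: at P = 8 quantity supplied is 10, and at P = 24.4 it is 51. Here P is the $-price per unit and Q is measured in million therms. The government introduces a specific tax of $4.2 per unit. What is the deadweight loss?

Demand slope = (2.4 − 27)/(51 − 10) = −0.6, so P = 33 − 0.6Q.
Supply slope = (24.4 − 8)/(51 − 10) = 0.4, so P = 4 + 0.4Q.
Competitive equilibrium: 33 − 0.6Q = 4 + 0.4Q → Q* = 29, P* = 15.6.
With the tax, the buyer price exceeds the seller price by 4.2: (33 − 0.6Q) − (4 + 0.4Q) = 4.2 → Q' = 24.8.
ΔQ = 29 − 24.8 = 4.2; the wedge equals the tax, 4.2.
Deadweight loss = ½ × 4.2 × 4.2 = $8.82 million.

$8.82 million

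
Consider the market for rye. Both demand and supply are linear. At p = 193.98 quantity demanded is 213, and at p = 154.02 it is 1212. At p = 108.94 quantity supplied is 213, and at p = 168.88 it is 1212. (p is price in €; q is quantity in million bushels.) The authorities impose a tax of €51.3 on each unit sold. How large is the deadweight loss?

Demand slope = (154.02 − 193.98)/(1212 − 213) = −0.04, so p = 202.5 − 0.04q.
Supply slope = (168.88 − 108.94)/(1212 − 213) = 0.06, so p = 96.16 + 0.06q.
Competitive equilibrium: 202.5 − 0.04q = 96.16 + 0.06q → q* = 1063.4, p* = 159.964.
With the tax, the buyer price exceeds the seller price by 51.3: (202.5 − 0.04q) − (96.16 + 0.06q) = 51.3 → q' = 550.4.
Δq = 1063.4 − 550.4 = 513; the wedge equals the tax, 51.3.
Deadweight loss = ½ × 513 × 51.3 = €13158.45 million.

€13158.45 million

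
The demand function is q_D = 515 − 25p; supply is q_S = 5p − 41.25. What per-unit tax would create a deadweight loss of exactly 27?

3.6

In inverse form: demand p = 20.6 − 0.04q, supply p = 8.25 + 0.2q.
Competitive equilibrium: 20.6 − 0.04q = 8.25 + 0.2q → q* = 51.4583, p* = 18.5417.
A tax t gives Δq = t/0.24 and wedge t, so DWL = t²/0.48.
t²/0.48 = 27 → t² = 12.96 → t = 3.6.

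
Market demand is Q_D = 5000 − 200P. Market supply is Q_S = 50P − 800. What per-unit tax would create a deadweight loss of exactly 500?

In inverse form: demand P = 25 − 0.005Q, supply P = 16 + 0.02Q.
Competitive equilibrium: 25 − 0.005Q = 16 + 0.02Q → Q* = 360, P* = 23.2.
A tax t gives ΔQ = t/0.025 and wedge t, so DWL = t²/0.05.
t²/0.05 = 500 → t² = 25 → t = 5.

5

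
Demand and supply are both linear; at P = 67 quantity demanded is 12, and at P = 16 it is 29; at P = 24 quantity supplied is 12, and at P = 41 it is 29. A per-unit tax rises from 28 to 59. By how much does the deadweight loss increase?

Demand slope = (16 − 67)/(29 − 12) = −3, so P = 103 − 3Q.
Supply slope = (41 − 24)/(29 − 12) = 1, so P = 12 + Q.
Competitive equilibrium: 103 − 3Q = 12 + Q → Q* = 22.75, P* = 34.75.
For a per-unit tax t: ΔQ = t/4, so DWL = ½·t·(t/4) = t²/8.
At t = 28: DWL = 98. At t = 59: DWL = 435.125.
Increase = 435.125 − 98 = 337.125.

337.125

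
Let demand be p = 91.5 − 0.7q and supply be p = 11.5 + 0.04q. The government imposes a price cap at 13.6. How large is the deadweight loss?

1144.14

Competitive equilibrium: 91.5 − 0.7q = 11.5 + 0.04q → q* = 108.1081, p* = 15.8243.
At the ceiling p = 13.6, quantity supplied = (13.6 − 11.5)/0.04 = 52.5.
Willingness to pay at q' = 52.5: 91.5 − 0.7·52.5 = 54.75.
Δq = 108.1081 − 52.5 = 55.6081; wedge = 54.75 − 13.6 = 41.15.
Deadweight loss = ½ × 55.6081 × 41.15 = 1144.14.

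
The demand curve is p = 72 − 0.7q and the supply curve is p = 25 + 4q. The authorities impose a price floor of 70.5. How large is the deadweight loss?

145.08

Competitive equilibrium: 72 − 0.7q = 25 + 4q → q* = 10, p* = 65.
At the floor p = 70.5, quantity demanded = (72 − 70.5)/0.7 = 2.1429.
Sellers' marginal cost at q' = 2.1429: 25 + 4·2.1429 = 33.5716.
Δq = 10 − 2.1429 = 7.8571; wedge = 70.5 − 33.5716 = 36.9284.
Welfare loss = ½ × 7.8571 × 36.9284 = 145.08.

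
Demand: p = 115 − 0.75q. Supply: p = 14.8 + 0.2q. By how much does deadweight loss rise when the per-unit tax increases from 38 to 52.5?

690.66

Competitive equilibrium: 115 − 0.75q = 14.8 + 0.2q → q* = 105.4737, p* = 35.8947.
For a per-unit tax t: Δq = t/0.95, so DWL = ½·t·(t/0.95) = t²/1.9.
At t = 38: DWL = 760. At t = 52.5: DWL = 1450.658.
Increase = 1450.658 − 760 = 690.66.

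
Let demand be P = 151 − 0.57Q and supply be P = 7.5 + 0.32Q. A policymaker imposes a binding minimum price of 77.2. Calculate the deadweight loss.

Competitive equilibrium: 151 − 0.57Q = 7.5 + 0.32Q → Q* = 161.236, P* = 59.0955.
At the floor P = 77.2, quantity demanded = (151 − 77.2)/0.57 = 129.4737.
Sellers' marginal cost at Q' = 129.4737: 7.5 + 0.32·129.4737 = 48.9316.
ΔQ = 161.236 − 129.4737 = 31.7623; wedge = 77.2 − 48.9316 = 28.2684.
Deadweight loss = ½ × 31.7623 × 28.2684 = 448.93.

448.93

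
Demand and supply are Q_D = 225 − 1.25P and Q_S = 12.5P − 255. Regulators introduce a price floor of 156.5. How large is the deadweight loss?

In inverse form: demand P = 180 − 0.8Q, supply P = 20.4 + 0.08Q.
Competitive equilibrium: 180 − 0.8Q = 20.4 + 0.08Q → Q* = 181.3636, P* = 34.9091.
At the floor P = 156.5, quantity demanded = (180 − 156.5)/0.8 = 29.375.
Sellers' marginal cost at Q' = 29.375: 20.4 + 0.08·29.375 = 22.75.
ΔQ = 181.3636 − 29.375 = 151.9886; wedge = 156.5 − 22.75 = 133.75.
Deadweight loss = ½ × 151.9886 × 133.75 = 10164.24.

10164.24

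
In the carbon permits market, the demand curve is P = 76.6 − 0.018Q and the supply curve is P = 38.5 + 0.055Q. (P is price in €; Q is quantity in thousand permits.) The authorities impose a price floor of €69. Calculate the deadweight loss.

Competitive equilibrium: 76.6 − 0.018Q = 38.5 + 0.055Q → Q* = 521.9178, P* = 67.2055.
At the floor P = 69, quantity demanded = (76.6 − 69)/0.018 = 422.2222.
Sellers' marginal cost at Q' = 422.2222: 38.5 + 0.055·422.2222 = 61.7222.
ΔQ = 521.9178 − 422.2222 = 99.6956; wedge = 69 − 61.7222 = 7.2778.
Welfare loss = ½ × 99.6956 × 7.2778 = €362.78 thousand.

€362.78 thousand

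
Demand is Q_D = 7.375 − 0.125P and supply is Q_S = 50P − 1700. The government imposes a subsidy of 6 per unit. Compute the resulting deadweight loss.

2.24

In inverse form: demand P = 59 − 8Q, supply P = 34 + 0.02Q.
Competitive equilibrium: 59 − 8Q = 34 + 0.02Q → Q* = 3.1172, P* = 34.0623.
The subsidy lowers effective supply by 6: P = 28 + 0.02Q.
New quantity: 59 − 8Q = 28 + 0.02Q → Q' = 3.8653.
Overproduction ΔQ = 3.8653 − 3.1172 = 0.7481; wedge = subsidy = 6.
The triangle = ½ × 0.7481 × 6 = 2.24.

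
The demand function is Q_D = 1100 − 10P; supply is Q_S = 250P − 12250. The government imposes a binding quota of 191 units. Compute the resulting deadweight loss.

In inverse form: demand P = 110 − 0.1Q, supply P = 49 + 0.004Q.
Competitive equilibrium: 110 − 0.1Q = 49 + 0.004Q → Q* = 586.5385, P* = 51.3462.
At Q = 191: demand price = 110 − 0.1·191 = 90.9; supply price = 49 + 0.004·191 = 49.764.
ΔQ = 586.5385 − 191 = 395.5385; wedge = 90.9 − 49.764 = 41.136.
Deadweight loss = ½ × 395.5385 × 41.136 = 8135.44.

8135.44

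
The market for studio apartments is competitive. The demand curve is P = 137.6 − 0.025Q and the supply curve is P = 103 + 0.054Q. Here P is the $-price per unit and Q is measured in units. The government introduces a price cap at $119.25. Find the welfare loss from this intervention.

$741.90

Competitive equilibrium: 137.6 − 0.025Q = 103 + 0.054Q → Q* = 437.97468, P* = 126.65063.
At the ceiling P = 119.25, quantity supplied = (119.25 − 103)/0.054 = 300.92593.
Willingness to pay at Q' = 300.92593: 137.6 − 0.025·300.92593 = 130.07685.
ΔQ = 437.97468 − 300.92593 = 137.04875; wedge = 130.07685 − 119.25 = 10.82685.
Welfare loss = ½ × 137.04875 × 10.82685 = $741.90.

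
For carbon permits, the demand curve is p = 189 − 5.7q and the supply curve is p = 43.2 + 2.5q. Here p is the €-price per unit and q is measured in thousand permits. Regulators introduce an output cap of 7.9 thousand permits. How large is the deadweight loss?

€400.26 thousand

Competitive equilibrium: 189 − 5.7q = 43.2 + 2.5q → q* = 17.7805, p* = 87.6512.
At q = 7.9: demand price = 189 − 5.7·7.9 = 143.97; supply price = 43.2 + 2.5·7.9 = 62.95.
Δq = 17.7805 − 7.9 = 9.8805; wedge = 143.97 − 62.95 = 81.02.
Deadweight loss = ½ × 9.8805 × 81.02 = €400.26 thousand.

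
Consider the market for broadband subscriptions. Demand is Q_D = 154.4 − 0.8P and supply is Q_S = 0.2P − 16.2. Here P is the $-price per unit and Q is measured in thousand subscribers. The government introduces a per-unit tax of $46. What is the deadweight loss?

In inverse form: demand P = 193 − 1.25Q, supply P = 81 + 5Q.
Competitive equilibrium: 193 − 1.25Q = 81 + 5Q → Q* = 17.92, P* = 170.6.
With the tax, the buyer price exceeds the seller price by 46: (193 − 1.25Q) − (81 + 5Q) = 46 → Q' = 10.56.
ΔQ = 17.92 − 10.56 = 7.36; the wedge equals the tax, 46.
DWL = ½ × 7.36 × 46 = $169.28 thousand.

$169.28 thousand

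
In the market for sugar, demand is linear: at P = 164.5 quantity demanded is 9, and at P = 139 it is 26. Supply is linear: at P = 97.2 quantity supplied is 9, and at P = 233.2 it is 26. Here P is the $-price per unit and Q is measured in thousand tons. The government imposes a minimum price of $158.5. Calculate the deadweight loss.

Demand slope = (139 − 164.5)/(26 − 9) = −1.5, so P = 178 − 1.5Q.
Supply slope = (233.2 − 97.2)/(26 − 9) = 8, so P = 25.2 + 8Q.
Competitive equilibrium: 178 − 1.5Q = 25.2 + 8Q → Q* = 16.0842, P* = 153.8737.
At the floor P = 158.5, quantity demanded = (178 − 158.5)/1.5 = 13.
Sellers' marginal cost at Q' = 13: 25.2 + 8·13 = 129.2.
ΔQ = 16.0842 − 13 = 3.0842; wedge = 158.5 − 129.2 = 29.3.
The triangle = ½ × 3.0842 × 29.3 = $45.18 thousand.

$45.18 thousand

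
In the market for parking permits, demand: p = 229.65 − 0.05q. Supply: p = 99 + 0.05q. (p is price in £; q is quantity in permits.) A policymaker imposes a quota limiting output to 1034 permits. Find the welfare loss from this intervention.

Competitive equilibrium: 229.65 − 0.05q = 99 + 0.05q → q* = 1306.5, p* = 164.325.
At q = 1034: demand price = 229.65 − 0.05·1034 = 177.95; supply price = 99 + 0.05·1034 = 150.7.
Δq = 1306.5 − 1034 = 272.5; wedge = 177.95 − 150.7 = 27.25.
Deadweight loss = ½ × 272.5 × 27.25 = £3712.81.

£3712.81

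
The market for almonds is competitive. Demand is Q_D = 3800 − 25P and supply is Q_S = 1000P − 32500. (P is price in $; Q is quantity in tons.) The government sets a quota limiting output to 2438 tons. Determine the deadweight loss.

$4657.19

In inverse form: demand P = 152 − 0.04Q, supply P = 32.5 + 0.001Q.
Competitive equilibrium: 152 − 0.04Q = 32.5 + 0.001Q → Q* = 2914.6341, P* = 35.4146.
At Q = 2438: demand price = 152 − 0.04·2438 = 54.48; supply price = 32.5 + 0.001·2438 = 34.938.
ΔQ = 2914.6341 − 2438 = 476.6341; wedge = 54.48 − 34.938 = 19.542.
Welfare loss = ½ × 476.6341 × 19.542 = $4657.19.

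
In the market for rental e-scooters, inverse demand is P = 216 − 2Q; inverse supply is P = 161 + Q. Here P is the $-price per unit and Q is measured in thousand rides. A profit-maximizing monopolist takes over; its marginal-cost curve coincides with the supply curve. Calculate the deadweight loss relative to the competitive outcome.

Competitive equilibrium: 216 − 2Q = 161 + Q → Q* = 18.3333, P* = 179.3333.
Marginal revenue: MR = 216 − 4Q. Set MR = MC: 216 − 4Q = 161 + Q → Q_m = 11.
Price P_m = 216 − 2·11 = 194; MC(Q_m) = 161 + 1·11 = 172.
Competitive Q* = 18.3333, so ΔQ = 7.3333; wedge = 194 − 172 = 22.
DWL = ½ × 7.3333 × 22 = $80.67 thousand.

$80.67 thousand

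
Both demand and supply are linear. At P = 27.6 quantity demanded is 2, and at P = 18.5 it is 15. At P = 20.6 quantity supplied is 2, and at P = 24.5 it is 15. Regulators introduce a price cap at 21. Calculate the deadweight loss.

Demand slope = (18.5 − 27.6)/(15 − 2) = −0.7, so P = 29 − 0.7Q.
Supply slope = (24.5 − 20.6)/(15 − 2) = 0.3, so P = 20 + 0.3Q.
Competitive equilibrium: 29 − 0.7Q = 20 + 0.3Q → Q* = 9, P* = 22.7.
At the ceiling P = 21, quantity supplied = (21 − 20)/0.3 = 3.3333.
Willingness to pay at Q' = 3.3333: 29 − 0.7·3.3333 = 26.6667.
ΔQ = 9 − 3.3333 = 5.6667; wedge = 26.6667 − 21 = 5.6667.
The triangle = ½ × 5.6667 × 5.6667 = 16.06.

16.06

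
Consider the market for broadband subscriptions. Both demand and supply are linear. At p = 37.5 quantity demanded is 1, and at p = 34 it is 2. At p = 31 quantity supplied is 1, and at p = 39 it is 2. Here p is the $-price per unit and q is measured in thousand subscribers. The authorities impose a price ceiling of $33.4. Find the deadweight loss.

Demand slope = (34 − 37.5)/(2 − 1) = −3.5, so p = 41 − 3.5q.
Supply slope = (39 − 31)/(2 − 1) = 8, so p = 23 + 8q.
Competitive equilibrium: 41 − 3.5q = 23 + 8q → q* = 1.5652, p* = 35.5217.
At the ceiling p = 33.4, quantity supplied = (33.4 − 23)/8 = 1.3.
Willingness to pay at q' = 1.3: 41 − 3.5·1.3 = 36.45.
Δq = 1.5652 − 1.3 = 0.2652; wedge = 36.45 − 33.4 = 3.05.
DWL = ½ × 0.2652 × 3.05 = $0.40 thousand.

$0.40 thousand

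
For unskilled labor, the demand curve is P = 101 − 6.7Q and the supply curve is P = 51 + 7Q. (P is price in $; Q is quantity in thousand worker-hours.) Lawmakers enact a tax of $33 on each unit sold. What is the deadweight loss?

$39.74 thousand

Competitive equilibrium: 101 − 6.7Q = 51 + 7Q → Q* = 3.6496, P* = 76.5474.
With the tax, the buyer price exceeds the seller price by 33: (101 − 6.7Q) − (51 + 7Q) = 33 → Q' = 1.2409.
ΔQ = 3.6496 − 1.2409 = 2.4087; the wedge equals the tax, 33.
Welfare loss = ½ × 2.4087 × 33 = $39.74 thousand.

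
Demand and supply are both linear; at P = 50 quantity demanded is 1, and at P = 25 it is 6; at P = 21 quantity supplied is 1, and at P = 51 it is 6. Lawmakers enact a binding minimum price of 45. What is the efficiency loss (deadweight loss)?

14.73

Demand slope = (25 − 50)/(6 − 1) = −5, so P = 55 − 5Q.
Supply slope = (51 − 21)/(6 − 1) = 6, so P = 15 + 6Q.
Competitive equilibrium: 55 − 5Q = 15 + 6Q → Q* = 3.6364, P* = 36.8182.
At the floor P = 45, quantity demanded = (55 − 45)/5 = 2.
Sellers' marginal cost at Q' = 2: 15 + 6·2 = 27.
ΔQ = 3.6364 − 2 = 1.6364; wedge = 45 − 27 = 18.
DWL = ½ × 1.6364 × 18 = 14.73.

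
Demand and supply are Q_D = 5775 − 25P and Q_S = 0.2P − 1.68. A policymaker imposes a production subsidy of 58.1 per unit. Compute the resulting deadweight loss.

334.88

In inverse form: demand P = 231 − 0.04Q, supply P = 8.4 + 5Q.
Competitive equilibrium: 231 − 0.04Q = 8.4 + 5Q → Q* = 44.1667, P* = 229.2333.
The subsidy lowers effective supply by 58.1: P = 5Q − 49.7.
New quantity: 231 − 0.04Q = 5Q − 49.7 → Q' = 55.6944.
Overproduction ΔQ = 55.6944 − 44.1667 = 11.5277; wedge = subsidy = 58.1.
The triangle = ½ × 11.5277 × 58.1 = 334.88.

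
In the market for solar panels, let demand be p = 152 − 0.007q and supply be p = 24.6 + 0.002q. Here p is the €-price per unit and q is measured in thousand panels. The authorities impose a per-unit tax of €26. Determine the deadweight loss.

Competitive equilibrium: 152 − 0.007q = 24.6 + 0.002q → q* = 14155.5556, p* = 52.9111.
With the tax, the buyer price exceeds the seller price by 26: (152 − 0.007q) − (24.6 + 0.002q) = 26 → q' = 11266.6667.
Δq = 14155.5556 − 11266.6667 = 2888.8889; the wedge equals the tax, 26.
Welfare loss = ½ × 2888.8889 × 26 = €37555.56 thousand.

€37555.56 thousand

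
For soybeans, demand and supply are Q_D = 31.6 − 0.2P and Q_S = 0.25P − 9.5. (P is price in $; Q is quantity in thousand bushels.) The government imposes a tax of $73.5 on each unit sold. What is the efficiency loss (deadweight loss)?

In inverse form: demand P = 158 − 5Q, supply P = 38 + 4Q.
Competitive equilibrium: 158 − 5Q = 38 + 4Q → Q* = 13.33333, P* = 91.33333.
With the tax, the buyer price exceeds the seller price by 73.5: (158 − 5Q) − (38 + 4Q) = 73.5 → Q' = 5.16667.
ΔQ = 13.33333 − 5.16667 = 8.16666; the wedge equals the tax, 73.5.
DWL = ½ × 8.16666 × 73.5 = $300.125 thousand.

$300.125 thousand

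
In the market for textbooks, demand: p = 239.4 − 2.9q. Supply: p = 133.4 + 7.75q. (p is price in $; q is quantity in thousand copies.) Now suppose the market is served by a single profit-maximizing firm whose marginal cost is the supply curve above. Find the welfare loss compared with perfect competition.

Competitive equilibrium: 239.4 − 2.9q = 133.4 + 7.75q → q* = 9.9531, p* = 210.5362.
Marginal revenue: MR = 239.4 − 5.8q. Set MR = MC: 239.4 − 5.8q = 133.4 + 7.75q → q_m = 7.8229.
Price p_m = 239.4 − 2.9·7.8229 = 216.7136; MC(q_m) = 133.4 + 7.75·7.8229 = 194.0275.
Competitive q* = 9.9531, so Δq = 2.1302; wedge = 216.7136 − 194.0275 = 22.6861.
DWL = ½ × 2.1302 × 22.6861 = $24.16 thousand.

$24.16 thousand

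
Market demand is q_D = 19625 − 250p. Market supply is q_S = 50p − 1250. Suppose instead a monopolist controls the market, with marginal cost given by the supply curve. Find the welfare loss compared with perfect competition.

In inverse form: demand p = 78.5 − 0.004q, supply p = 25 + 0.02q.
Competitive equilibrium: 78.5 − 0.004q = 25 + 0.02q → q* = 2229.16667, p* = 69.58333.
Marginal revenue: MR = 78.5 − 0.008q. Set MR = MC: 78.5 − 0.008q = 25 + 0.02q → q_m = 1910.71429.
Price p_m = 78.5 − 0.004·1910.71429 = 70.85714; MC(q_m) = 25 + 0.02·1910.71429 = 63.21429.
Competitive q* = 2229.16667, so Δq = 318.45238; wedge = 70.85714 − 63.21429 = 7.64285.
The triangle = ½ × 318.45238 × 7.64285 = 1216.94.

1216.94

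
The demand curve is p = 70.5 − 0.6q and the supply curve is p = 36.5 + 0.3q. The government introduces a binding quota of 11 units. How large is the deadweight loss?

Competitive equilibrium: 70.5 − 0.6q = 36.5 + 0.3q → q* = 37.7778, p* = 47.8333.
At q = 11: demand price = 70.5 − 0.6·11 = 63.9; supply price = 36.5 + 0.3·11 = 39.8.
Δq = 37.7778 − 11 = 26.7778; wedge = 63.9 − 39.8 = 24.1.
The triangle = ½ × 26.7778 × 24.1 = 322.67.

322.67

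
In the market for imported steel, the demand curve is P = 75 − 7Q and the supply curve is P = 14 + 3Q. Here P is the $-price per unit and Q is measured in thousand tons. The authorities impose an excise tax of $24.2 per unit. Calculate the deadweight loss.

Competitive equilibrium: 75 − 7Q = 14 + 3Q → Q* = 6.1, P* = 32.3.
With the tax, the buyer price exceeds the seller price by 24.2: (75 − 7Q) − (14 + 3Q) = 24.2 → Q' = 3.68.
ΔQ = 6.1 − 3.68 = 2.42; the wedge equals the tax, 24.2.
Welfare loss = ½ × 2.42 × 24.2 = $29.282 thousand.

$29.282 thousand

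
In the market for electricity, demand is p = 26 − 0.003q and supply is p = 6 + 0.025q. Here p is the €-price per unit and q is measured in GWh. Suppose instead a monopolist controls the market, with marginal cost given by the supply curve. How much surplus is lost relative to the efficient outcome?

€66.89

Competitive equilibrium: 26 − 0.003q = 6 + 0.025q → q* = 714.28571, p* = 23.85714.
Marginal revenue: MR = 26 − 0.006q. Set MR = MC: 26 − 0.006q = 6 + 0.025q → q_m = 645.16129.
Price p_m = 26 − 0.003·645.16129 = 24.06452; MC(q_m) = 6 + 0.025·645.16129 = 22.12903.
Competitive q* = 714.28571, so Δq = 69.12442; wedge = 24.06452 − 22.12903 = 1.93549.
Welfare loss = ½ × 69.12442 × 1.93549 = €66.89.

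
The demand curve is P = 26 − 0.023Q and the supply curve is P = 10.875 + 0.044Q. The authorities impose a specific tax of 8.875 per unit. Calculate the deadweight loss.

Competitive equilibrium: 26 − 0.023Q = 10.875 + 0.044Q → Q* = 225.7463, P* = 20.8078.
With the tax, the buyer price exceeds the seller price by 8.875: (26 − 0.023Q) − (10.875 + 0.044Q) = 8.875 → Q' = 93.2836.
ΔQ = 225.7463 − 93.2836 = 132.4627; the wedge equals the tax, 8.875.
Deadweight loss = ½ × 132.4627 × 8.875 = 587.80.

587.80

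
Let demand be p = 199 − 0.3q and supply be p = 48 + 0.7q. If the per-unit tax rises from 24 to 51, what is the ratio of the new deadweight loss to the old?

Competitive equilibrium: 199 − 0.3q = 48 + 0.7q → q* = 151, p* = 153.7.
For a per-unit tax t: Δq = t/1, so DWL = ½·t·(t/1) = t²/2.
At t = 24: DWL = 288. At t = 51: DWL = 1300.5.
Ratio = (51/24)² = 4.516.

4.516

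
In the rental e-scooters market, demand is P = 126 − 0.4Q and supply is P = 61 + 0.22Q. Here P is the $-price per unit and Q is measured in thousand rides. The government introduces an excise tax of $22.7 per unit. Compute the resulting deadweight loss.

$415.56 thousand

Competitive equilibrium: 126 − 0.4Q = 61 + 0.22Q → Q* = 104.8387, P* = 84.0645.
With the tax, the buyer price exceeds the seller price by 22.7: (126 − 0.4Q) − (61 + 0.22Q) = 22.7 → Q' = 68.2258.
ΔQ = 104.8387 − 68.2258 = 36.6129; the wedge equals the tax, 22.7.
The triangle = ½ × 36.6129 × 22.7 = $415.56 thousand.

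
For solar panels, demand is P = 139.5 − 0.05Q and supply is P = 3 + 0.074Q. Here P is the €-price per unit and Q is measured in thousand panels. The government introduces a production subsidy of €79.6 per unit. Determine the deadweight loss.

Competitive equilibrium: 139.5 − 0.05Q = 3 + 0.074Q → Q* = 1100.8065, P* = 84.4597.
The subsidy lowers effective supply by 79.6: P = 0.074Q − 76.6.
New quantity: 139.5 − 0.05Q = 0.074Q − 76.6 → Q' = 1742.7419.
Overproduction ΔQ = 1742.7419 − 1100.8065 = 641.9354; wedge = subsidy = 79.6.
The triangle = ½ × 641.9354 × 79.6 = €25549.03 thousand.

€25549.03 thousand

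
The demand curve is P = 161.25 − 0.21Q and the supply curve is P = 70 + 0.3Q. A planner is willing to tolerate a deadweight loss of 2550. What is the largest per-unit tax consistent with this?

51

Competitive equilibrium: 161.25 − 0.21Q = 70 + 0.3Q → Q* = 178.9216, P* = 123.6765.
A tax t gives ΔQ = t/0.51 and wedge t, so DWL = t²/1.02.
t²/1.02 = 2550 → t² = 2601 → t = 51.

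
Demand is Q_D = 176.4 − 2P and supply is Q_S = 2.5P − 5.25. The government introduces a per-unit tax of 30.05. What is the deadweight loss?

In inverse form: demand P = 88.2 − 0.5Q, supply P = 2.1 + 0.4Q.
Competitive equilibrium: 88.2 − 0.5Q = 2.1 + 0.4Q → Q* = 95.6667, P* = 40.3667.
With the tax, the buyer price exceeds the seller price by 30.05: (88.2 − 0.5Q) − (2.1 + 0.4Q) = 30.05 → Q' = 62.2778.
ΔQ = 95.6667 − 62.2778 = 33.3889; the wedge equals the tax, 30.05.
DWL = ½ × 33.3889 × 30.05 = 501.67.

501.67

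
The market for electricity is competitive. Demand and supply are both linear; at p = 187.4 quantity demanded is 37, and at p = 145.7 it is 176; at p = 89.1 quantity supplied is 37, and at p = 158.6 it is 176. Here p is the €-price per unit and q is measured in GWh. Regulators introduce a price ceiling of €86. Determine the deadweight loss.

€6664.14

Demand slope = (145.7 − 187.4)/(176 − 37) = −0.3, so p = 198.5 − 0.3q.
Supply slope = (158.6 − 89.1)/(176 − 37) = 0.5, so p = 70.6 + 0.5q.
Competitive equilibrium: 198.5 − 0.3q = 70.6 + 0.5q → q* = 159.875, p* = 150.5375.
At the ceiling p = 86, quantity supplied = (86 − 70.6)/0.5 = 30.8.
Willingness to pay at q' = 30.8: 198.5 − 0.3·30.8 = 189.26.
Δq = 159.875 − 30.8 = 129.075; wedge = 189.26 − 86 = 103.26.
Welfare loss = ½ × 129.075 × 103.26 = €6664.14.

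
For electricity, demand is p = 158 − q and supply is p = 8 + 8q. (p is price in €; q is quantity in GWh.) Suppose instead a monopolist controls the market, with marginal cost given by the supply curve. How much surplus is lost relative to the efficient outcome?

€12.50

Competitive equilibrium: 158 − q = 8 + 8q → q* = 16.6667, p* = 141.3333.
Marginal revenue: MR = 158 − 2q. Set MR = MC: 158 − 2q = 8 + 8q → q_m = 15.
Price p_m = 158 − 1·15 = 143; MC(q_m) = 8 + 8·15 = 128.
Competitive q* = 16.6667, so Δq = 1.6667; wedge = 143 − 128 = 15.
Welfare loss = ½ × 1.6667 × 15 = €12.50.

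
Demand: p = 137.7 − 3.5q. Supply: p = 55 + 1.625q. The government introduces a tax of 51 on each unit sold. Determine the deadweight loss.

253.76

Competitive equilibrium: 137.7 − 3.5q = 55 + 1.625q → q* = 16.1366, p* = 81.222.
With the tax, the buyer price exceeds the seller price by 51: (137.7 − 3.5q) − (55 + 1.625q) = 51 → q' = 6.1854.
Δq = 16.1366 − 6.1854 = 9.9512; the wedge equals the tax, 51.
The triangle = ½ × 9.9512 × 51 = 253.76.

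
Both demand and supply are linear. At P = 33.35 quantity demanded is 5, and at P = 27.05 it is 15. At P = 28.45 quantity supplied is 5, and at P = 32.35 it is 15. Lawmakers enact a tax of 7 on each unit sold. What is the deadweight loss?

24.02

Demand slope = (27.05 − 33.35)/(15 − 5) = −0.63, so P = 36.5 − 0.63Q.
Supply slope = (32.35 − 28.45)/(15 − 5) = 0.39, so P = 26.5 + 0.39Q.
Competitive equilibrium: 36.5 − 0.63Q = 26.5 + 0.39Q → Q* = 9.8039, P* = 30.3235.
With the tax, the buyer price exceeds the seller price by 7: (36.5 − 0.63Q) − (26.5 + 0.39Q) = 7 → Q' = 2.9412.
ΔQ = 9.8039 − 2.9412 = 6.8627; the wedge equals the tax, 7.
DWL = ½ × 6.8627 × 7 = 24.02.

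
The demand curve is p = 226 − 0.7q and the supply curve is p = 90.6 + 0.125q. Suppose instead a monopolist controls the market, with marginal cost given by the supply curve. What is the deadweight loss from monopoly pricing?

Competitive equilibrium: 226 − 0.7q = 90.6 + 0.125q → q* = 164.121212, p* = 111.115152.
Marginal revenue: MR = 226 − 1.4q. Set MR = MC: 226 − 1.4q = 90.6 + 0.125q → q_m = 88.786885.
Price p_m = 226 − 0.7·88.786885 = 163.849181; MC(q_m) = 90.6 + 0.125·88.786885 = 101.698361.
Competitive q* = 164.121212, so Δq = 75.334327; wedge = 163.849181 − 101.698361 = 62.15082.
DWL = ½ × 75.334327 × 62.15082 = 2341.05.

2341.05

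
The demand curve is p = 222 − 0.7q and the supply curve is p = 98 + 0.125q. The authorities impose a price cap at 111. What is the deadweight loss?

884.39

Competitive equilibrium: 222 − 0.7q = 98 + 0.125q → q* = 150.303, p* = 116.7879.
At the ceiling p = 111, quantity supplied = (111 − 98)/0.125 = 104.
Willingness to pay at q' = 104: 222 − 0.7·104 = 149.2.
Δq = 150.303 − 104 = 46.303; wedge = 149.2 − 111 = 38.2.
Deadweight loss = ½ × 46.303 × 38.2 = 884.39.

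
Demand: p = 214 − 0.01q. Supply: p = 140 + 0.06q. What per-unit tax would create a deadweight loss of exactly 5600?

Competitive equilibrium: 214 − 0.01q = 140 + 0.06q → q* = 1057.1429, p* = 203.4286.
A tax t gives Δq = t/0.07 and wedge t, so DWL = t²/0.14.
t²/0.14 = 5600 → t² = 784 → t = 28.

28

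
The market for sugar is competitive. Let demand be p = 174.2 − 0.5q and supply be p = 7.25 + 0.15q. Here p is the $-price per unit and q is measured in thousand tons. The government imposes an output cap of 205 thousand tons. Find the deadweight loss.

$873.61 thousand

Competitive equilibrium: 174.2 − 0.5q = 7.25 + 0.15q → q* = 256.8462, p* = 45.7769.
At q = 205: demand price = 174.2 − 0.5·205 = 71.7; supply price = 7.25 + 0.15·205 = 38.
Δq = 256.8462 − 205 = 51.8462; wedge = 71.7 − 38 = 33.7.
DWL = ½ × 51.8462 × 33.7 = $873.61 thousand.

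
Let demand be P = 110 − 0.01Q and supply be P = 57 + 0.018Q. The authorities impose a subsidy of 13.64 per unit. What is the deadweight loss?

3322.31

Competitive equilibrium: 110 − 0.01Q = 57 + 0.018Q → Q* = 1892.8571, P* = 91.0714.
The subsidy lowers effective supply by 13.64: P = 43.36 + 0.018Q.
New quantity: 110 − 0.01Q = 43.36 + 0.018Q → Q' = 2380.
Overproduction ΔQ = 2380 − 1892.8571 = 487.1429; wedge = subsidy = 13.64.
Welfare loss = ½ × 487.1429 × 13.64 = 3322.31.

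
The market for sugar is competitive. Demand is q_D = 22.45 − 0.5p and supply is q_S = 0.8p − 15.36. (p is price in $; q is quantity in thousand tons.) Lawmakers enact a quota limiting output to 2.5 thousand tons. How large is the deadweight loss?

In inverse form: demand p = 44.9 − 2q, supply p = 19.2 + 1.25q.
Competitive equilibrium: 44.9 − 2q = 19.2 + 1.25q → q* = 7.9077, p* = 29.0846.
At q = 2.5: demand price = 44.9 − 2·2.5 = 39.9; supply price = 19.2 + 1.25·2.5 = 22.325.
Δq = 7.9077 − 2.5 = 5.4077; wedge = 39.9 − 22.325 = 17.575.
DWL = ½ × 5.4077 × 17.575 = $47.52 thousand.

$47.52 thousand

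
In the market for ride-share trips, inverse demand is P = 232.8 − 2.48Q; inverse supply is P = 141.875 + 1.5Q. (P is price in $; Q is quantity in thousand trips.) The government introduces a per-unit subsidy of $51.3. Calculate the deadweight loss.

$330.61 thousand

Competitive equilibrium: 232.8 − 2.48Q = 141.875 + 1.5Q → Q* = 22.8455, P* = 176.1432.
The subsidy lowers effective supply by 51.3: P = 90.575 + 1.5Q.
New quantity: 232.8 − 2.48Q = 90.575 + 1.5Q → Q' = 35.7349.
Overproduction ΔQ = 35.7349 − 22.8455 = 12.8894; wedge = subsidy = 51.3.
Deadweight loss = ½ × 12.8894 × 51.3 = $330.61 thousand.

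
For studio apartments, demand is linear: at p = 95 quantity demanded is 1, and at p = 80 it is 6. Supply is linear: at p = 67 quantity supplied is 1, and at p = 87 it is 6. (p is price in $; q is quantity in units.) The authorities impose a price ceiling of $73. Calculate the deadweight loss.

Demand slope = (80 − 95)/(6 − 1) = −3, so p = 98 − 3q.
Supply slope = (87 − 67)/(6 − 1) = 4, so p = 63 + 4q.
Competitive equilibrium: 98 − 3q = 63 + 4q → q* = 5, p* = 83.
At the ceiling p = 73, quantity supplied = (73 − 63)/4 = 2.5.
Willingness to pay at q' = 2.5: 98 − 3·2.5 = 90.5.
Δq = 5 − 2.5 = 2.5; wedge = 90.5 − 73 = 17.5.
Welfare loss = ½ × 2.5 × 17.5 = $21.875.

$21.875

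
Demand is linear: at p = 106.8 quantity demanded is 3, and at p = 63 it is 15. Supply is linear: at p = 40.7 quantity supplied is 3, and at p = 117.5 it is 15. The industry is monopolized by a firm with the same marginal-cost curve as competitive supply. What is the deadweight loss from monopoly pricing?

32.72

Demand slope = (63 − 106.8)/(15 − 3) = −3.65, so p = 117.75 − 3.65q.
Supply slope = (117.5 − 40.7)/(15 − 3) = 6.4, so p = 21.5 + 6.4q.
Competitive equilibrium: 117.75 − 3.65q = 21.5 + 6.4q → q* = 9.5771, p* = 82.7935.
Marginal revenue: MR = 117.75 − 7.3q. Set MR = MC: 117.75 − 7.3q = 21.5 + 6.4q → q_m = 7.0255.
Price p_m = 117.75 − 3.65·7.0255 = 92.1069; MC(q_m) = 21.5 + 6.4·7.0255 = 66.4632.
Competitive q* = 9.5771, so Δq = 2.5516; wedge = 92.1069 − 66.4632 = 25.6437.
Deadweight loss = ½ × 2.5516 × 25.6437 = 32.72.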